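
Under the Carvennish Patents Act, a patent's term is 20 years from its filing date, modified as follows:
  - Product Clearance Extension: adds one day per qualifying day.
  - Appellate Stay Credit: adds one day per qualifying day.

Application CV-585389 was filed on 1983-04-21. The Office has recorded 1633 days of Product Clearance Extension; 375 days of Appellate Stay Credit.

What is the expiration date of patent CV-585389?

Base term: filing date + 20 years → 21 April 2003.
Product Clearance Extension: +1633 days → 10 October 2007.
Appellate Stay Credit: +375 days → 19 October 2008.

October 19, 2008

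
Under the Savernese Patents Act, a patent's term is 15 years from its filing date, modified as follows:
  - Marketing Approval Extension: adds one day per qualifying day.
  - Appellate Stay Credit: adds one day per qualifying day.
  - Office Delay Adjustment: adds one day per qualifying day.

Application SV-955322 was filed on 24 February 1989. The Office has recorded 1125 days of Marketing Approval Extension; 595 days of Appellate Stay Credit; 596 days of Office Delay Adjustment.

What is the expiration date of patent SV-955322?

Base term: filing date + 15 years → 24 February 2004.
Marketing Approval Extension: +1125 days → 25 March 2007.
Appellate Stay Credit: +595 days → 9 November 2008.
Office Delay Adjustment: +596 days → 28 June 2010.

June 28, 2010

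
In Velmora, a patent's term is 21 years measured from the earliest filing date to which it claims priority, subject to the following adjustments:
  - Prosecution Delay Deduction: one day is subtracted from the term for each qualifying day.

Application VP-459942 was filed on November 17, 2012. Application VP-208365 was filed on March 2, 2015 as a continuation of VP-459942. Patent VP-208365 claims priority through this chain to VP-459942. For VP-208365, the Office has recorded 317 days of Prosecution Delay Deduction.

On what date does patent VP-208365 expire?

January 4, 2033

Earliest priority filing: 17 November 2012.
Base term: 17 November 2012 + 21 years → 17 November 2033.
Prosecution Delay Deduction: −317 days → 4 January 2033.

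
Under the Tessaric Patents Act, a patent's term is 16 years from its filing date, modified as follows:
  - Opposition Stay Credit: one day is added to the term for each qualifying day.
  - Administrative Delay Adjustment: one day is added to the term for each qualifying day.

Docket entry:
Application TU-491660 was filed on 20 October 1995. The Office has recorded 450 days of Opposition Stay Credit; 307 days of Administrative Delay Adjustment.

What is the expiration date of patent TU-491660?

November 15, 2013

Base term: filing date + 16 years → 20 October 2011.
Opposition Stay Credit: +450 days → 12 January 2013.
Administrative Delay Adjustment: +307 days → 15 November 2013.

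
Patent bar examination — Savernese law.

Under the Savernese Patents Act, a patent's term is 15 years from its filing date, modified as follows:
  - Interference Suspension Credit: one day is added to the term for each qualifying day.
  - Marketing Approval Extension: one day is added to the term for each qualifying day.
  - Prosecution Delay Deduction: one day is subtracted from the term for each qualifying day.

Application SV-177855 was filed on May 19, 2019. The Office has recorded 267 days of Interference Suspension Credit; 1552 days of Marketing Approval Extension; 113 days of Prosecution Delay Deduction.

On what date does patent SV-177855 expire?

Base term: filing date + 15 years → 19 May 2034.
Interference Suspension Credit: +267 days → 10 February 2035.
Marketing Approval Extension: +1552 days → 12 May 2039.
Prosecution Delay Deduction: −113 days → 19 January 2039.

2039-01-19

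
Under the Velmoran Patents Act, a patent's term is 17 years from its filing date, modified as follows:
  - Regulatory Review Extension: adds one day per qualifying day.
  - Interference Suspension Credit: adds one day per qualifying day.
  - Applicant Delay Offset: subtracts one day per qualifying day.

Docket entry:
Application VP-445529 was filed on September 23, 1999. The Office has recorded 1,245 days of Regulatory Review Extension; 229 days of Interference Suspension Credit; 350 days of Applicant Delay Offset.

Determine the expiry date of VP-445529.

Base term: filing date + 17 years → 23 September 2016.
Regulatory Review Extension: +1245 days → 20 February 2020.
Interference Suspension Credit: +229 days → 6 October 2020.
Applicant Delay Offset: −350 days → 22 October 2019.

2019-10-22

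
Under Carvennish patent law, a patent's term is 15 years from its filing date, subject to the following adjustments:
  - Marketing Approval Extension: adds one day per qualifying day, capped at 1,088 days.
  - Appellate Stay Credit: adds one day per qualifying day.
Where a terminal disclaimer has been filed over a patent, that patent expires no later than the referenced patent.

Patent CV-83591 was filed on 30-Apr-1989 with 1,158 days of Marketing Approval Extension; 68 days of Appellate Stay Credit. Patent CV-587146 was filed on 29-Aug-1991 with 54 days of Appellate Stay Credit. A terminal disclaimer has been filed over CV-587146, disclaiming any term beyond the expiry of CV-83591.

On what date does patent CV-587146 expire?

2006-10-22

Natural term of CV-587146:
  Base: filing + 15 years → 29 August 2006.
  Appellate Stay Credit: +54 days → 22 October 2006.
Expiry of referenced patent CV-83591:
  Base: filing + 15 years → 30 April 2004.
  Marketing Approval Extension: 1158 days claimed exceeds the 1088-day cap, so +1088 days → 23 April 2007.
  Appellate Stay Credit: +68 days → 30 June 2007.
Terminal disclaimer: CV-587146 expires on the earlier of 22 October 2006 and 30 June 2007.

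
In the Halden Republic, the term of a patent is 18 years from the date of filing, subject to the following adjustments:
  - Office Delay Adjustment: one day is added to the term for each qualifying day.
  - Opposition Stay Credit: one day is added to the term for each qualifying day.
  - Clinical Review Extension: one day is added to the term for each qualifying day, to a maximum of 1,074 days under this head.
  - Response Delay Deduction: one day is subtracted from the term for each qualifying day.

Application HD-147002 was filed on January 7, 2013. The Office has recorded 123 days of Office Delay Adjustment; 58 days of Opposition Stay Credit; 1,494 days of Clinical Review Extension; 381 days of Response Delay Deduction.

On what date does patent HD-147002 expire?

May 30, 2033

Base term: filing date + 18 years → 7 January 2031.
Office Delay Adjustment: +123 days → 10 May 2031.
Opposition Stay Credit: +58 days → 7 July 2031.
Clinical Review Extension: 1494 days claimed exceeds the 1074-day cap, so +1074 days → 15 June 2034.
Response Delay Deduction: −381 days → 30 May 2033.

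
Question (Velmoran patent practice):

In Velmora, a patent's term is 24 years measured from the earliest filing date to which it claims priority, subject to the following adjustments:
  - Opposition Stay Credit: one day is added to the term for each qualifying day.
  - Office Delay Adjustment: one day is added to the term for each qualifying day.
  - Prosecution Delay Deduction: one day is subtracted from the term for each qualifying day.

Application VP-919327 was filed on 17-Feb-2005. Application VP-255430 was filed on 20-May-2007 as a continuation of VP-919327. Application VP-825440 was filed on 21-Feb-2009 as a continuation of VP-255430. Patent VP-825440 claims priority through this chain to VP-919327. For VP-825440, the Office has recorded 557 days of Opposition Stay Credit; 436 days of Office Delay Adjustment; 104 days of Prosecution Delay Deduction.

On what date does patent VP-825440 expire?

2031-07-26

Earliest priority filing: 17 February 2005.
Base term: 17 February 2005 + 24 years → 17 February 2029.
Opposition Stay Credit: +557 days → 28 August 2030.
Office Delay Adjustment: +436 days → 7 November 2031.
Prosecution Delay Deduction: −104 days → 26 July 2031.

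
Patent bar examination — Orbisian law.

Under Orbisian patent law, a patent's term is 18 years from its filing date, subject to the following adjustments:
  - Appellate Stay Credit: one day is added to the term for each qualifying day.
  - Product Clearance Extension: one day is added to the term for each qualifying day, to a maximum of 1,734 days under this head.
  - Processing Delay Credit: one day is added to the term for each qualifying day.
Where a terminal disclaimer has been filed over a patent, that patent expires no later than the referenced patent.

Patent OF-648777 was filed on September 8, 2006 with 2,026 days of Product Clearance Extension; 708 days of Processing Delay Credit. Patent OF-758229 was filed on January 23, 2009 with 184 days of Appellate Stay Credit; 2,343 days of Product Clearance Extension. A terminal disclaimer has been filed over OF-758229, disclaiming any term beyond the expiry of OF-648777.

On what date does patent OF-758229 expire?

May 17, 2031

Natural term of OF-758229:
  Base: filing + 18 years → 23 January 2027.
  Appellate Stay Credit: +184 days → 26 July 2027.
  Product Clearance Extension: 2343 days claimed exceeds the 1734-day cap, so +1734 days → 24 April 2032.
Expiry of referenced patent OF-648777:
  Base: filing + 18 years → 8 September 2024.
  Product Clearance Extension: 2026 days claimed exceeds the 1734-day cap, so +1734 days → 8 June 2029.
  Processing Delay Credit: +708 days → 17 May 2031.
Terminal disclaimer: OF-758229 expires on the earlier of 24 April 2032 and 17 May 2031.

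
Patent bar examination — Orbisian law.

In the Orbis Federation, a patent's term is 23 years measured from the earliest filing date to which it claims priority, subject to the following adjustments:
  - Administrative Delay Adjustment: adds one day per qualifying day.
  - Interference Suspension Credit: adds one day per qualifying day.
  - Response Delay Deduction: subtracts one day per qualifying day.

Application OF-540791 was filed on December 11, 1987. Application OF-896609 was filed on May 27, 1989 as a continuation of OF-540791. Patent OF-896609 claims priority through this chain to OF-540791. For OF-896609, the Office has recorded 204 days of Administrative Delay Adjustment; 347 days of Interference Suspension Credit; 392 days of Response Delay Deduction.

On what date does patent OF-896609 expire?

2011-05-19

Earliest priority filing: 11 December 1987.
Base term: 11 December 1987 + 23 years → 11 December 2010.
Administrative Delay Adjustment: +204 days → 3 July 2011.
Interference Suspension Credit: +347 days → 14 June 2012.
Response Delay Deduction: −392 days → 19 May 2011.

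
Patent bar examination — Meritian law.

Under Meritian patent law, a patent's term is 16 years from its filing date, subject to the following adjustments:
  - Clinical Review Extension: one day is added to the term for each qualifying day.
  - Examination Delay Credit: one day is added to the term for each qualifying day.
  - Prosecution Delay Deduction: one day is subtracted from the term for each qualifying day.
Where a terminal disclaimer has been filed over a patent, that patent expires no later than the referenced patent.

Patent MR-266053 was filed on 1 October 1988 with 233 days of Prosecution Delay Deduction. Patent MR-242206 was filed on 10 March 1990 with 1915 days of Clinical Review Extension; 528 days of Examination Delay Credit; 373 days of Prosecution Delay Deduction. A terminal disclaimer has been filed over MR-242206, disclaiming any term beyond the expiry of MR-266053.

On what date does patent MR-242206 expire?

2004-02-11

Natural term of MR-242206:
  Base: filing + 16 years → 10 March 2006.
  Clinical Review Extension: +1915 days → 7 June 2011.
  Examination Delay Credit: +528 days → 16 November 2012.
  Prosecution Delay Deduction: −373 days → 9 November 2011.
Expiry of referenced patent MR-266053:
  Base: filing + 16 years → 1 October 2004.
  Prosecution Delay Deduction: −233 days → 11 February 2004.
Terminal disclaimer: MR-242206 expires on the earlier of 9 November 2011 and 11 February 2004.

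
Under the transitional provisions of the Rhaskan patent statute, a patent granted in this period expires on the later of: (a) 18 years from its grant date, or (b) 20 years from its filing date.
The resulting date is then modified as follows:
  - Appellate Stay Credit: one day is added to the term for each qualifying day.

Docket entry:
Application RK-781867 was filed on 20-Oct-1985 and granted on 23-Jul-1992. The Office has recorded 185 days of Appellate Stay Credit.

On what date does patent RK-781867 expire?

2011-01-24

(a) grant + 18 years → 23 July 2010.
(b) filing + 20 years → 20 October 2005.
Later of the two: 23 July 2010.
Appellate Stay Credit: +185 days → 24 January 2011.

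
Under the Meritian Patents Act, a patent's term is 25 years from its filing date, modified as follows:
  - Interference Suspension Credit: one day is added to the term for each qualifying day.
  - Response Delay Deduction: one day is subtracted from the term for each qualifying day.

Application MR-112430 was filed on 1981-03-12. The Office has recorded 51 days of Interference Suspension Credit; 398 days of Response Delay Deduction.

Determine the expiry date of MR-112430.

Base term: filing date + 25 years → 12 March 2006.
Interference Suspension Credit: +51 days → 2 May 2006.
Response Delay Deduction: −398 days → 30 March 2005.

2005-03-30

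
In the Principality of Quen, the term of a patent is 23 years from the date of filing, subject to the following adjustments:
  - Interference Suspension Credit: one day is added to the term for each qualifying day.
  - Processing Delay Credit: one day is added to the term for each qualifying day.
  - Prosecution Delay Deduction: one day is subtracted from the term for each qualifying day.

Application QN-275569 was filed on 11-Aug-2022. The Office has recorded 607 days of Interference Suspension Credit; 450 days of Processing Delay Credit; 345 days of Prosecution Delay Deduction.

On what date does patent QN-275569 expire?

July 24, 2047

Base term: filing date + 23 years → 11 August 2045.
Interference Suspension Credit: +607 days → 10 April 2047.
Processing Delay Credit: +450 days → 3 July 2048.
Prosecution Delay Deduction: −345 days → 24 July 2047.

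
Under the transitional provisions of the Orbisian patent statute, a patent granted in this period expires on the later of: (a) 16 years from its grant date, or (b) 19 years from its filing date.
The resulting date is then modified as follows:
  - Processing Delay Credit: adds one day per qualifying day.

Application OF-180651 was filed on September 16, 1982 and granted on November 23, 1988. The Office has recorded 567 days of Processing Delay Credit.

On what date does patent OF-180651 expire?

June 13, 2006

(a) grant + 16 years → 23 November 2004.
(b) filing + 19 years → 16 September 2001.
Later of the two: 23 November 2004.
Processing Delay Credit: +567 days → 13 June 2006.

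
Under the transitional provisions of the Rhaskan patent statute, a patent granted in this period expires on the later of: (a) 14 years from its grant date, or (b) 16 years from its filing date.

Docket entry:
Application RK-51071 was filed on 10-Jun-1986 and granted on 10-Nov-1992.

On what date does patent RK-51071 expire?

(a) grant + 14 years → 10 November 2006.
(b) filing + 16 years → 10 June 2002.
Later of the two: 10 November 2006.

November 10, 2006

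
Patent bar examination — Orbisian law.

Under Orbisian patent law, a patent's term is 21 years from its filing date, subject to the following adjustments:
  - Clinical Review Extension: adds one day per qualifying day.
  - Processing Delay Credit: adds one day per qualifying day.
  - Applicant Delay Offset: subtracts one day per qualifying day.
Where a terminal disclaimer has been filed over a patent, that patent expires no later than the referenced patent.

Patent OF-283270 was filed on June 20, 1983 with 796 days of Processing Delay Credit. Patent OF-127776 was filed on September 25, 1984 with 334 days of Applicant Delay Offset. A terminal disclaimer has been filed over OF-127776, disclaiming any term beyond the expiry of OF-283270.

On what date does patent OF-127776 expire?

2004-10-26

Natural term of OF-127776:
  Base: filing + 21 years → 25 September 2005.
  Applicant Delay Offset: −334 days → 26 October 2004.
Expiry of referenced patent OF-283270:
  Base: filing + 21 years → 20 June 2004.
  Processing Delay Credit: +796 days → 25 August 2006.
Terminal disclaimer: OF-127776 expires on the earlier of 26 October 2004 and 25 August 2006.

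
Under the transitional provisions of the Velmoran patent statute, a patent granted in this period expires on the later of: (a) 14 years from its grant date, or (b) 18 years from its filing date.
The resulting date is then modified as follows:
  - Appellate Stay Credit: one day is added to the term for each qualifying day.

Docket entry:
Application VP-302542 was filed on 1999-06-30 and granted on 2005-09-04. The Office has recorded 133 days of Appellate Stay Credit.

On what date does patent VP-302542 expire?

(a) grant + 14 years → 4 September 2019.
(b) filing + 18 years → 30 June 2017.
Later of the two: 4 September 2019.
Appellate Stay Credit: +133 days → 15 January 2020.

January 15, 2020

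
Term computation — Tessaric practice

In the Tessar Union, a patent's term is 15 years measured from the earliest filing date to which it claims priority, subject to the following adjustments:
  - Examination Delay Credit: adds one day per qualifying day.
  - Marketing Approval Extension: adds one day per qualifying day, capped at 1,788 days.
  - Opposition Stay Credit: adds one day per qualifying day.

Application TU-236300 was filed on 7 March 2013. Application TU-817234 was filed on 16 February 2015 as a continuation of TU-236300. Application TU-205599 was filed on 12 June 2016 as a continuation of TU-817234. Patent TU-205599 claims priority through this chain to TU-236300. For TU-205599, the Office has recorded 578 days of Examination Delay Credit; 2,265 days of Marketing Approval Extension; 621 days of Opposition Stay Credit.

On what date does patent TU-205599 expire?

Earliest priority filing: 7 March 2013.
Base term: 7 March 2013 + 15 years → 7 March 2028.
Examination Delay Credit: +578 days → 6 October 2029.
Marketing Approval Extension: 2265 days claimed exceeds the 1788-day cap, so +1788 days → 29 August 2034.
Opposition Stay Credit: +621 days → 11 May 2036.

2036-05-11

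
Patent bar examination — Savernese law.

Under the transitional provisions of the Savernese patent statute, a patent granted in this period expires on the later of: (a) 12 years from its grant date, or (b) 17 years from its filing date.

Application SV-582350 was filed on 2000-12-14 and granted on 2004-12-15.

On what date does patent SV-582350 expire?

2017-12-14

(a) grant + 12 years → 15 December 2016.
(b) filing + 17 years → 14 December 2017.
Later of the two: 14 December 2017.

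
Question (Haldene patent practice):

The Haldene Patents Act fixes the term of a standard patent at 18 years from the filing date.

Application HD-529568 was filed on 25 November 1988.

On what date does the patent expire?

2006-11-25

Filing date + 18 years → 25 November 2006.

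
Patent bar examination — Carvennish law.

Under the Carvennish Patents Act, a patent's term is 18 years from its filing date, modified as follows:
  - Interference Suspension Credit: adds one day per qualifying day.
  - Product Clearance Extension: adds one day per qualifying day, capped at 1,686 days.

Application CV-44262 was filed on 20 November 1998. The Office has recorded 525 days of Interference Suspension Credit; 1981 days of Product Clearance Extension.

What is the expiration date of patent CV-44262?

Base term: filing date + 18 years → 20 November 2016.
Interference Suspension Credit: +525 days → 29 April 2018.
Product Clearance Extension: 1981 days claimed exceeds the 1686-day cap, so +1686 days → 10 December 2022.

December 10, 2022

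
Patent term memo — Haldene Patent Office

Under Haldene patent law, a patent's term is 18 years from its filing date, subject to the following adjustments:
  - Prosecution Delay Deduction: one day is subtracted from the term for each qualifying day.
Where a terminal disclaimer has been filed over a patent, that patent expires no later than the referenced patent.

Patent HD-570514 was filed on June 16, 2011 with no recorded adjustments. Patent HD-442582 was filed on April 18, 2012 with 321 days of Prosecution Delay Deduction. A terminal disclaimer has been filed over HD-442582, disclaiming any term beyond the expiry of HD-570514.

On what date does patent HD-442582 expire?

2029-06-01

Natural term of HD-442582:
  Base: filing + 18 years → 18 April 2030.
  Prosecution Delay Deduction: −321 days → 1 June 2029.
Expiry of referenced patent HD-570514:
  Base: filing + 18 years → 16 June 2029.
Terminal disclaimer: HD-442582 expires on the earlier of 1 June 2029 and 16 June 2029.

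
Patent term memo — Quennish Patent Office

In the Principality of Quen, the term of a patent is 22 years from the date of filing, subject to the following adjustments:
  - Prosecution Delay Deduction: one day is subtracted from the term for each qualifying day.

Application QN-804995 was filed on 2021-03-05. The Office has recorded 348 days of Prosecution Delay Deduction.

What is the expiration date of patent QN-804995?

Base term: filing date + 22 years → 5 March 2043.
Prosecution Delay Deduction: −348 days → 22 March 2042.

2042-03-22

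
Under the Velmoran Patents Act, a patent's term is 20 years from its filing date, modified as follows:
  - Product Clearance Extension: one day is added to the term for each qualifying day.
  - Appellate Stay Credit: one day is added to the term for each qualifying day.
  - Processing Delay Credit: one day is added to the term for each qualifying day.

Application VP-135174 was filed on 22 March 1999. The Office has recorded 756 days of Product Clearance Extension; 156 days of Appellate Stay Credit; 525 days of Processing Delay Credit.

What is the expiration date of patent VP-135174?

February 26, 2023

Base term: filing date + 20 years → 22 March 2019.
Product Clearance Extension: +756 days → 16 April 2021.
Appellate Stay Credit: +156 days → 19 September 2021.
Processing Delay Credit: +525 days → 26 February 2023.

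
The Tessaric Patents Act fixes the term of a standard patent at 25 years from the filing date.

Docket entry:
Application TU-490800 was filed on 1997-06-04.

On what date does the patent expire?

Filing date + 25 years → 4 June 2022.

2022-06-04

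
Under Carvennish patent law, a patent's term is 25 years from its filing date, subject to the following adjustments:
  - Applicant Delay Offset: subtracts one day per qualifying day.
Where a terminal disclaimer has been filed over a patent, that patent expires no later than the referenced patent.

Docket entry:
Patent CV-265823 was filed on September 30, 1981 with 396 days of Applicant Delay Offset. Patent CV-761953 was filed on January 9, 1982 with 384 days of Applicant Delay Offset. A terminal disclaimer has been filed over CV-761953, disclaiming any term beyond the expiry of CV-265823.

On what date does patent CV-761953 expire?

Natural term of CV-761953:
  Base: filing + 25 years → 9 January 2007.
  Applicant Delay Offset: −384 days → 21 December 2005.
Expiry of referenced patent CV-265823:
  Base: filing + 25 years → 30 September 2006.
  Applicant Delay Offset: −396 days → 30 August 2005.
Terminal disclaimer: CV-761953 expires on the earlier of 21 December 2005 and 30 August 2005.

2005-08-30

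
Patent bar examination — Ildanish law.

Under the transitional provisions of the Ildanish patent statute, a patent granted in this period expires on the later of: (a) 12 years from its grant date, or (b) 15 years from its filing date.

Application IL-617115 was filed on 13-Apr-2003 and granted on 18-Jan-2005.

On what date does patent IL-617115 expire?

(a) grant + 12 years → 18 January 2017.
(b) filing + 15 years → 13 April 2018.
Later of the two: 13 April 2018.

April 13, 2018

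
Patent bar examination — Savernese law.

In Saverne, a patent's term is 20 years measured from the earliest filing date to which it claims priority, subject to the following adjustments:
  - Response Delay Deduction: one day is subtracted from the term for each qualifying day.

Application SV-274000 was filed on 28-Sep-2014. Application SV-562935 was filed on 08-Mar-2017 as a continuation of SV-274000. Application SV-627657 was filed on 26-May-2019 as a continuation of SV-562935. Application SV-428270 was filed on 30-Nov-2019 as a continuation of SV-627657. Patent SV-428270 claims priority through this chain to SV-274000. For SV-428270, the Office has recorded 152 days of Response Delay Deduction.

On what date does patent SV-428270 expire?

Earliest priority filing: 28 September 2014.
Base term: 28 September 2014 + 20 years → 28 September 2034.
Response Delay Deduction: −152 days → 29 April 2034.

April 29, 2034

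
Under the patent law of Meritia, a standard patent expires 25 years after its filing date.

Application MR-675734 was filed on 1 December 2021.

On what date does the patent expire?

Filing date + 25 years → 1 December 2046.

2046-12-01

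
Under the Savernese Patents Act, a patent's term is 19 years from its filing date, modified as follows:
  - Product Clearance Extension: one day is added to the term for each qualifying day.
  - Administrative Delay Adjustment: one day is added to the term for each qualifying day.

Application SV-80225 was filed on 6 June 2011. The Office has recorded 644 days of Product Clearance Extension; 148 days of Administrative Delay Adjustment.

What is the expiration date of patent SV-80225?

Base term: filing date + 19 years → 6 June 2030.
Product Clearance Extension: +644 days → 11 March 2032.
Administrative Delay Adjustment: +148 days → 6 August 2032.

August 6, 2032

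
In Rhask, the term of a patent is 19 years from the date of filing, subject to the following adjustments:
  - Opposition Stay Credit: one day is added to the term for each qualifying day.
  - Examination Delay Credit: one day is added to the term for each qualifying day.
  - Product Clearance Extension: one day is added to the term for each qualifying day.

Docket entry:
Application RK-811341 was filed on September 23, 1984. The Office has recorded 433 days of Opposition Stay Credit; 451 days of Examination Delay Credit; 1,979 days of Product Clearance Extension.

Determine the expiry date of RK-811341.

Base term: filing date + 19 years → 23 September 2003.
Opposition Stay Credit: +433 days → 29 November 2004.
Examination Delay Credit: +451 days → 23 February 2006.
Product Clearance Extension: +1979 days → 26 July 2011.

July 26, 2011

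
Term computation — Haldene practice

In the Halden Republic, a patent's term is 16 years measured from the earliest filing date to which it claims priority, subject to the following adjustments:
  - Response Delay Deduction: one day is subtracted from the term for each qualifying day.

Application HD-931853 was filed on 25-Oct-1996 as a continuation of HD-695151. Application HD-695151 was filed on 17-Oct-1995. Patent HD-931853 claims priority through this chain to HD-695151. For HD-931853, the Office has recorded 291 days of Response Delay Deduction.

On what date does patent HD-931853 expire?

Earliest priority filing: 17 October 1995.
Base term: 17 October 1995 + 16 years → 17 October 2011.
Response Delay Deduction: −291 days → 30 December 2010.

2010-12-30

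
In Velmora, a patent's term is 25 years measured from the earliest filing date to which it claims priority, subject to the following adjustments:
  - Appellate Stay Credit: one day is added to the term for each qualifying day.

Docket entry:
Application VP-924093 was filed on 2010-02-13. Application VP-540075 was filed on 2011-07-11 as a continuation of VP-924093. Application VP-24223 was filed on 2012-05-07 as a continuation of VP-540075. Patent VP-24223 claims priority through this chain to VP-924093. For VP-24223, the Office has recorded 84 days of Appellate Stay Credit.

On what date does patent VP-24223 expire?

May 8, 2035

Earliest priority filing: 13 February 2010.
Base term: 13 February 2010 + 25 years → 13 February 2035.
Appellate Stay Credit: +84 days → 8 May 2035.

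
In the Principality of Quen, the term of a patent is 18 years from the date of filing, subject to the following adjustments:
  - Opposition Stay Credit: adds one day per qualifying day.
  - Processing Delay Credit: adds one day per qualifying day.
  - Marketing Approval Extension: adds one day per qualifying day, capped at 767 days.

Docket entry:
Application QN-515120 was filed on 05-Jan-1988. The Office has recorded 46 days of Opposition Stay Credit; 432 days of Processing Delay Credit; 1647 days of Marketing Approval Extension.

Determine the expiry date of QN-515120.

June 3, 2009

Base term: filing date + 18 years → 5 January 2006.
Opposition Stay Credit: +46 days → 20 February 2006.
Processing Delay Credit: +432 days → 28 April 2007.
Marketing Approval Extension: 1647 days claimed exceeds the 767-day cap, so +767 days → 3 June 2009.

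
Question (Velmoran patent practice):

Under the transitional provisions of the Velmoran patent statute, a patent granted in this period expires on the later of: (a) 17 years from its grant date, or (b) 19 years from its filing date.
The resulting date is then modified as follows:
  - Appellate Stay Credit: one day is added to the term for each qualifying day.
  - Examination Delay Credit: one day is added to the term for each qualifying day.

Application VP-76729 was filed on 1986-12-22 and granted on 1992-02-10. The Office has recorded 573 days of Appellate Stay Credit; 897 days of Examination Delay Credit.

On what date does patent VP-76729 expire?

(a) grant + 17 years → 10 February 2009.
(b) filing + 19 years → 22 December 2005.
Later of the two: 10 February 2009.
Appellate Stay Credit: +573 days → 6 September 2010.
Examination Delay Credit: +897 days → 19 February 2013.

February 19, 2013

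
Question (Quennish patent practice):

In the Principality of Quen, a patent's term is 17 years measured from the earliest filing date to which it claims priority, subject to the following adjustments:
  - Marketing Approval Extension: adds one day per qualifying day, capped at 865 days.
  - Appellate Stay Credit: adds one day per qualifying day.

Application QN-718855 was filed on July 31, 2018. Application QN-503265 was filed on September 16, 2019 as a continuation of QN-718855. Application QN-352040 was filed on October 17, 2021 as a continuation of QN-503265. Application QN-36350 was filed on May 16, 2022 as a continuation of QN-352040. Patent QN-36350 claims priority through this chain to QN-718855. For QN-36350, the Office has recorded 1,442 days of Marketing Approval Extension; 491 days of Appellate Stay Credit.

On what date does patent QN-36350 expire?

April 17, 2039

Earliest priority filing: 31 July 2018.
Base term: 31 July 2018 + 17 years → 31 July 2035.
Marketing Approval Extension: 1442 days claimed exceeds the 865-day cap, so +865 days → 12 December 2037.
Appellate Stay Credit: +491 days → 17 April 2039.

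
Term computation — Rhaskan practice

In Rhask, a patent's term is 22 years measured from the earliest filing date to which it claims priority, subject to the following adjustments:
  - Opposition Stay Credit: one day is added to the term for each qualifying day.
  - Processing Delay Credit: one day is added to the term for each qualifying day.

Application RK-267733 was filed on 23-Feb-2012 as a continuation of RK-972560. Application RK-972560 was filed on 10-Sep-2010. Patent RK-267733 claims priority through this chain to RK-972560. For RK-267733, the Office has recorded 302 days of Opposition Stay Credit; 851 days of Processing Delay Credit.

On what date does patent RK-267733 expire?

2035-11-07

Earliest priority filing: 10 September 2010.
Base term: 10 September 2010 + 22 years → 10 September 2032.
Opposition Stay Credit: +302 days → 9 July 2033.
Processing Delay Credit: +851 days → 7 November 2035.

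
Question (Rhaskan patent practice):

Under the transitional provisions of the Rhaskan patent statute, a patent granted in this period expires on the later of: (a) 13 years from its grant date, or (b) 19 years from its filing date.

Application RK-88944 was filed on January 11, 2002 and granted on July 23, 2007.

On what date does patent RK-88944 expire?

(a) grant + 13 years → 23 July 2020.
(b) filing + 19 years → 11 January 2021.
Later of the two: 11 January 2021.

January 11, 2021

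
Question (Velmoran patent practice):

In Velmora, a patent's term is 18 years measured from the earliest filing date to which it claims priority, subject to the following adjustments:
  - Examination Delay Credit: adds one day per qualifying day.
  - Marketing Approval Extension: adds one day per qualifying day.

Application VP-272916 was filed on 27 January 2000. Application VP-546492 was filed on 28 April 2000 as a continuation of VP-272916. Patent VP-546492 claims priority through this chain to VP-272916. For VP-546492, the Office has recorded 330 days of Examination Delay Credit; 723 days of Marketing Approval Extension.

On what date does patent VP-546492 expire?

Earliest priority filing: 27 January 2000.
Base term: 27 January 2000 + 18 years → 27 January 2018.
Examination Delay Credit: +330 days → 23 December 2018.
Marketing Approval Extension: +723 days → 15 December 2020.

2020-12-15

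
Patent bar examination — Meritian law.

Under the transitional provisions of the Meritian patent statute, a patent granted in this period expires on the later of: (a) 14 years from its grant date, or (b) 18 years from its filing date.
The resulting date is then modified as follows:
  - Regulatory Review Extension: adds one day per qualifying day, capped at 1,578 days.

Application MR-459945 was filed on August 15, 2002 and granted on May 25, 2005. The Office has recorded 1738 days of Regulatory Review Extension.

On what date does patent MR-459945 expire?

December 10, 2024

(a) grant + 14 years → 25 May 2019.
(b) filing + 18 years → 15 August 2020.
Later of the two: 15 August 2020.
Regulatory Review Extension: 1738 days claimed exceeds the 1578-day cap, so +1578 days → 10 December 2024.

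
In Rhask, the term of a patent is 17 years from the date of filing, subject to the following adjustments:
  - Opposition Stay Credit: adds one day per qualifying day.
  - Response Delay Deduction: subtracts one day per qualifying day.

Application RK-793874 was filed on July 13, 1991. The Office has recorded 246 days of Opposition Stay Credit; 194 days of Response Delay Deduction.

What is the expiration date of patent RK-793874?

Base term: filing date + 17 years → 13 July 2008.
Opposition Stay Credit: +246 days → 16 March 2009.
Response Delay Deduction: −194 days → 3 September 2008.

September 3, 2008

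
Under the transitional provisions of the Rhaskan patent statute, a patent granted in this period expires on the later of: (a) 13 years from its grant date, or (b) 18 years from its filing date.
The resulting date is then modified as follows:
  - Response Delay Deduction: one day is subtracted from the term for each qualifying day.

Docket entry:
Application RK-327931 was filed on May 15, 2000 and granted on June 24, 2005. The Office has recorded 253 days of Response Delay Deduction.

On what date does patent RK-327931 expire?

(a) grant + 13 years → 24 June 2018.
(b) filing + 18 years → 15 May 2018.
Later of the two: 24 June 2018.
Response Delay Deduction: −253 days → 14 October 2017.

2017-10-14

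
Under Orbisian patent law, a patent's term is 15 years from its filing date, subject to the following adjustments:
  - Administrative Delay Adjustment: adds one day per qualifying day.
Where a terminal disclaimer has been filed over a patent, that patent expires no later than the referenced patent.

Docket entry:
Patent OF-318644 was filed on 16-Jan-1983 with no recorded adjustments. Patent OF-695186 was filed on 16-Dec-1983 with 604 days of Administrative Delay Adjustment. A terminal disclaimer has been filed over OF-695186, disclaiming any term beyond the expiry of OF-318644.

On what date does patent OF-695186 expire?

Natural term of OF-695186:
  Base: filing + 15 years → 16 December 1998.
  Administrative Delay Adjustment: +604 days → 11 August 2000.
Expiry of referenced patent OF-318644:
  Base: filing + 15 years → 16 January 1998.
Terminal disclaimer: OF-695186 expires on the earlier of 11 August 2000 and 16 January 1998.

1998-01-16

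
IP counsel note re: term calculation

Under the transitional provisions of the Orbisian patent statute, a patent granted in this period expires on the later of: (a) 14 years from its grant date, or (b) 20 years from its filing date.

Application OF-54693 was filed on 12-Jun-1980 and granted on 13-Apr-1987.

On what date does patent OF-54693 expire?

(a) grant + 14 years → 13 April 2001.
(b) filing + 20 years → 12 June 2000.
Later of the two: 13 April 2001.

April 13, 2001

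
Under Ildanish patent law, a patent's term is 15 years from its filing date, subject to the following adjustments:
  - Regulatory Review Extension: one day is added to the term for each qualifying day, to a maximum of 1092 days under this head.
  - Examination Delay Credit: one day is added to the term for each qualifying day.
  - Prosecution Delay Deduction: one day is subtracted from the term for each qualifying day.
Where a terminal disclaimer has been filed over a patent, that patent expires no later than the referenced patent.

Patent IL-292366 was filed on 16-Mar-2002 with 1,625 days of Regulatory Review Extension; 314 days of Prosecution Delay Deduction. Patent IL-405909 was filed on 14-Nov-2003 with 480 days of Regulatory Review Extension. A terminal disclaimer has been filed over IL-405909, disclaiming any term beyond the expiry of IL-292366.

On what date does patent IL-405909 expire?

2019-05-03

Natural term of IL-405909:
  Base: filing + 15 years → 14 November 2018.
  Regulatory Review Extension: 480 days (within the 1092-day cap) → +480 days → 8 March 2020.
Expiry of referenced patent IL-292366:
  Base: filing + 15 years → 16 March 2017.
  Regulatory Review Extension: 1625 days claimed exceeds the 1092-day cap, so +1092 days → 12 March 2020.
  Prosecution Delay Deduction: −314 days → 3 May 2019.
Terminal disclaimer: IL-405909 expires on the earlier of 8 March 2020 and 3 May 2019.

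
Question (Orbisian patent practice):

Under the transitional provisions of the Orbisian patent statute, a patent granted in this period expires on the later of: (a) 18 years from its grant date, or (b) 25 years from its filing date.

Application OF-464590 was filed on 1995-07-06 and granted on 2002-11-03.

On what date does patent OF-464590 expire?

2020-11-03

(a) grant + 18 years → 3 November 2020.
(b) filing + 25 years → 6 July 2020.
Later of the two: 3 November 2020.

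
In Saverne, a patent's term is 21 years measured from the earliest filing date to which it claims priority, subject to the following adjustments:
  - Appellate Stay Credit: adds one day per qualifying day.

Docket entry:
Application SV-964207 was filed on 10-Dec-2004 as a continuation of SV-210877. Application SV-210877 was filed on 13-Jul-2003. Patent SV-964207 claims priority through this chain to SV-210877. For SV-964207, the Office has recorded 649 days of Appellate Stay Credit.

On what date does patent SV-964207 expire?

April 23, 2026

Earliest priority filing: 13 July 2003.
Base term: 13 July 2003 + 21 years → 13 July 2024.
Appellate Stay Credit: +649 days → 23 April 2026.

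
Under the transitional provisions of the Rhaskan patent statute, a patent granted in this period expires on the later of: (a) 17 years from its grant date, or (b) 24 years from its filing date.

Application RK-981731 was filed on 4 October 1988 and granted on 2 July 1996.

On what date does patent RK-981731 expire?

(a) grant + 17 years → 2 July 2013.
(b) filing + 24 years → 4 October 2012.
Later of the two: 2 July 2013.

2013-07-02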